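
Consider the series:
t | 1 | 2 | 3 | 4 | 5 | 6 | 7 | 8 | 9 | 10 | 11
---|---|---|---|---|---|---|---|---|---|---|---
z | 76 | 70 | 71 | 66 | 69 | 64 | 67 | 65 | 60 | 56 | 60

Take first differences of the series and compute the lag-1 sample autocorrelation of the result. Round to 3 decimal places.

First differences Δz: -6, 1, -5, 3, -5, 3, -2, -5, -4, 4
Mean of differences = -1.6000
Numerator Σ(Δz_t−Δz̄)(Δz_{t+1}−Δz̄) = -72.9600
Denominator Σ(Δz_t−Δz̄)² = 140.4000
r_1(Δz) = -72.9600 / 140.4000 = -0.520

-0.520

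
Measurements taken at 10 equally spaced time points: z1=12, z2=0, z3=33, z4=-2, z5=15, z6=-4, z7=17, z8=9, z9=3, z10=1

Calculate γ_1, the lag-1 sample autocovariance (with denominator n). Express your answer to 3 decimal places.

-70.796

Mean z̄ = (12 + 0 + 33 − 2 + 15 − 4 + 17 + 9 + 3 + 1)/10 = 8.4000
Σ_{t=1}^{9}(z_t−z̄)(z_{t+1}−z̄) = -707.9600
γ_1 = -707.9600 / 10 = -70.796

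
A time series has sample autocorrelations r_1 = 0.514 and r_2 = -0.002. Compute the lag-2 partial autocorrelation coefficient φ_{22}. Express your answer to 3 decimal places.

-0.362

φ_{22} = (r_2 − r_1²) / (1 − r_1²)
r_1² = (0.514)² = 0.264196
Numerator = -0.002 − 0.2642 = -0.2662; denominator = 1 − 0.2642 = 0.7358
φ_{22} = -0.2662 / 0.7358 = -0.362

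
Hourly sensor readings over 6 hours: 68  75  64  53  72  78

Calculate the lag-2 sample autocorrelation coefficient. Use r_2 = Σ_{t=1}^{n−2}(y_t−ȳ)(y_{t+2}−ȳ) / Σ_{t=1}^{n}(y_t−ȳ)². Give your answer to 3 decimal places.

-0.654

Mean ȳ = (68 + 75 + 64 + 53 + 72 + 78)/6 = 68.3333
Deviations from mean: -0.3333, 6.6667, -4.3333, -15.3333, 3.6667, 9.6667
Numerator Σ_{t=1}^{4}(y_t−ȳ)(y_{t+2}−ȳ) = -264.8889
Denominator Σ(y_t−ȳ)² = 405.3333
r_2 = -264.8889 / 405.3333 = -0.654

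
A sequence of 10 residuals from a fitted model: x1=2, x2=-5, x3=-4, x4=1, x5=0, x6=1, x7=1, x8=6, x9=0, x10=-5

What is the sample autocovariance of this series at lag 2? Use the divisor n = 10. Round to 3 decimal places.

-3.468

Mean x̄ = (2 − 5 − 4 + 1 + 0 + 1 + 1 + 6 + 0 − 5)/10 = -0.3000
Σ_{t=1}^{8}(x_t−x̄)(x_{t+2}−x̄) = -34.6800
γ_2 = -34.6800 / 10 = -3.468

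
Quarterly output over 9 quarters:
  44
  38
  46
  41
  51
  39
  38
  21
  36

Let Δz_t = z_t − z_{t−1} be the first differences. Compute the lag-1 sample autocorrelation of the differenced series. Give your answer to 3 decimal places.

First differences Δz: -6, 8, -5, 10, -12, -1, -17, 15
Mean of differences = -1.0000
Numerator Σ(Δz_t−Δz̄)(Δz_{t+1}−Δz̄) = -502.0000
Denominator Σ(Δz_t−Δz̄)² = 876.0000
r_1(Δz) = -502.0000 / 876.0000 = -0.573

-0.573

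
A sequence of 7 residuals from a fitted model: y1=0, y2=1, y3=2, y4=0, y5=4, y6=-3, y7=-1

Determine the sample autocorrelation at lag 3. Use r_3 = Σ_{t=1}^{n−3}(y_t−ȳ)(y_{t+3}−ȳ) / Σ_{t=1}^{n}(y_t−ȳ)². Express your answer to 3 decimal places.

-0.086

Mean ȳ = (0 + 1 + 2 + 0 + 4 − 3 − 1)/7 = 0.4286
Deviations from mean: -0.4286, 0.5714, 1.5714, -0.4286, 3.5714, -3.4286, -1.4286
Numerator Σ_{t=1}^{4}(y_t−ȳ)(y_{t+3}−ȳ) = -2.5510
Denominator Σ(y_t−ȳ)² = 29.7143
r_3 = -2.5510 / 29.7143 = -0.086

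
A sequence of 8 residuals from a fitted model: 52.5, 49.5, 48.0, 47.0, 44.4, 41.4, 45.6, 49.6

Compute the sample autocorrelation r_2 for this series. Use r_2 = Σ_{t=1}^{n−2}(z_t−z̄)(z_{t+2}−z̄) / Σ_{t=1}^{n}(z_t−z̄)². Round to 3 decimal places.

Mean z̄ = (52.5 + 49.5 + 48.0 + 47.0 + 44.4 + 41.4 + 45.6 + 49.6)/8 = 47.2500
Numerator Σ_{t=1}^{6}(z_t−z̄)(z_{t+2}−z̄) = -6.3450
Denominator Σ(z_t−z̄)² = 83.8400
r_2 = -6.3450 / 83.8400 = -0.076

-0.076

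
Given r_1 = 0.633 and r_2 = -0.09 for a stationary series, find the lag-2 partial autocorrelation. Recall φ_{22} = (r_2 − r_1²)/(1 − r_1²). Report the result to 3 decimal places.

φ_{22} = (r_2 − r_1²) / (1 − r_1²)
r_1² = (0.633)² = 0.400689
Numerator = -0.09 − 0.4007 = -0.4907; denominator = 1 − 0.4007 = 0.5993
φ_{22} = -0.4907 / 0.5993 = -0.819

-0.819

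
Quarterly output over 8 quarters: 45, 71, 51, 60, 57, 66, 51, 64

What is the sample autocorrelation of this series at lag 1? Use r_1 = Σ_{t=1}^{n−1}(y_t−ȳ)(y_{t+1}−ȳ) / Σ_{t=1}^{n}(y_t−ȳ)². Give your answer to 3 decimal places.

Mean ȳ = (45 + 71 + 51 + 60 + 57 + 66 + 51 + 64)/8 = 58.1250
Numerator Σ_{t=1}^{7}(y_t−ȳ)(y_{t+1}−ȳ) = -383.0156
Denominator Σ(y_t−ȳ)² = 540.8750
r_1 = -383.0156 / 540.8750 = -0.708

-0.708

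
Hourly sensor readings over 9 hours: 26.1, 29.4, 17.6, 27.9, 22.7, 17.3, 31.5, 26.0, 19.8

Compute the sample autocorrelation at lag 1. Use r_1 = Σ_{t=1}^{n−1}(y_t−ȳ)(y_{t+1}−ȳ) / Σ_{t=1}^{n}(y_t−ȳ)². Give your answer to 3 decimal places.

Mean ȳ = (26.1 + 29.4 + 17.6 + 27.9 + 22.7 + 17.3 + 31.5 + 26.0 + 19.8)/9 = 24.2556
Numerator Σ_{t=1}^{8}(y_t−ȳ)(y_{t+1}−ȳ) = -89.3798
Denominator Σ(y_t−ȳ)² = 213.6222
r_1 = -89.3798 / 213.6222 = -0.418

-0.418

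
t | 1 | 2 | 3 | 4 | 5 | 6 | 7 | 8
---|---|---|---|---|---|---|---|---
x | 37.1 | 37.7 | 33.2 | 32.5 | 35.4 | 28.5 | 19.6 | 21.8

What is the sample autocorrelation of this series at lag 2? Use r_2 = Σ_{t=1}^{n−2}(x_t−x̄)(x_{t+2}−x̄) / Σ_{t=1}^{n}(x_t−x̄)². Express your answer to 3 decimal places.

0.011

Mean x̄ = (37.1 + 37.7 + 33.2 + 32.5 + 35.4 + 28.5 + 19.6 + 21.8)/8 = 30.7250
Deviations from mean: 6.3750, 6.9750, 2.4750, 1.7750, 4.6750, -2.2250, -11.1250, -8.9250
Σ(x_t−x̄)(x_{t+2}−x̄) = (15.7781) + (12.3806) + (11.5706) + (-3.9494) + (-52.0094) + (19.8581) = 3.6288
Denominator Σ(x_t−x̄)² = 328.7950
r_2 = 3.6288 / 328.7950 = 0.011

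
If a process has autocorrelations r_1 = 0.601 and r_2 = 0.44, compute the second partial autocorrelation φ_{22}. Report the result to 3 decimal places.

0.123

φ_{22} = (r_2 − r_1²) / (1 − r_1²)
r_1² = (0.601)² = 0.361201
Numerator = 0.44 − 0.3612 = 0.0788; denominator = 1 − 0.3612 = 0.6388
φ_{22} = 0.0788 / 0.6388 = 0.123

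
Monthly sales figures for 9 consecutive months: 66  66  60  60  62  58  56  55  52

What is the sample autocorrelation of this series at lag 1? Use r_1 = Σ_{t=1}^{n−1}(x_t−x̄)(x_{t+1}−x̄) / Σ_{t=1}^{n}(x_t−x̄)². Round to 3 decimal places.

Mean x̄ = (66 + 66 + 60 + 60 + 62 + 58 + 56 + 55 + 52)/9 = 59.4444
Numerator Σ_{t=1}^{8}(x_t−x̄)(x_{t+1}−x̄) = 98.0247
Denominator Σ(x_t−x̄)² = 182.2222
r_1 = 98.0247 / 182.2222 = 0.538

0.538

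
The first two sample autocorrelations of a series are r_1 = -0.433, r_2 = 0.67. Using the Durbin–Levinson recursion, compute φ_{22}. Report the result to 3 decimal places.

φ_{22} = (r_2 − r_1²) / (1 − r_1²)
r_1² = (-0.433)² = 0.187489
Numerator = 0.67 − 0.1875 = 0.4825; denominator = 1 − 0.1875 = 0.8125
φ_{22} = 0.4825 / 0.8125 = 0.594

0.594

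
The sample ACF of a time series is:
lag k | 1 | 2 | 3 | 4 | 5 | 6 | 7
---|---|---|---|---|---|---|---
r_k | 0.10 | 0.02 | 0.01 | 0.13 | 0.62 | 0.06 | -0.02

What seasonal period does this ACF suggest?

5

The largest autocorrelation is r_5 = 0.62; the remaining lags stay at or below 0.13.
The dominant spike at lag 5 indicates a seasonal period of 5.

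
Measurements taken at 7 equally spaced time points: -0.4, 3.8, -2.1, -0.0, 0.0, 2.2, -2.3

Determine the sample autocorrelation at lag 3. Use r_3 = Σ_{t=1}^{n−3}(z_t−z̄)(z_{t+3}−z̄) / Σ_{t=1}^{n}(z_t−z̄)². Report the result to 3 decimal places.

Mean z̄ = (-0.4 + 3.8 − 2.1 − 0.0 + 0.0 + 2.2 − 2.3)/7 = 0.1714
Deviations from mean: -0.5714, 3.6286, -2.2714, -0.1714, -0.1714, 2.0286, -2.4714
Σ(z_t−z̄)(z_{t+3}−z̄) = (0.0980) + (-0.6220) + (-4.6078) + (0.4237) = -4.7082
Denominator Σ(z_t−z̄)² = 28.9343
r_3 = -4.7082 / 28.9343 = -0.163

-0.163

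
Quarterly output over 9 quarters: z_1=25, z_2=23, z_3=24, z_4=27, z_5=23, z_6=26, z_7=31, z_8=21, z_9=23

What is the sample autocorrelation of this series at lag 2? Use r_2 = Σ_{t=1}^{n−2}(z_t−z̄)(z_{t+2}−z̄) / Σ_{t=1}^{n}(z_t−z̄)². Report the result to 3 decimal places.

Mean z̄ = (25 + 23 + 24 + 27 + 23 + 26 + 31 + 21 + 23)/9 = 24.7778
Numerator Σ_{t=1}^{7}(z_t−z̄)(z_{t+2}−z̄) = -26.7654
Denominator Σ(z_t−z̄)² = 69.5556
r_2 = -26.7654 / 69.5556 = -0.385

-0.385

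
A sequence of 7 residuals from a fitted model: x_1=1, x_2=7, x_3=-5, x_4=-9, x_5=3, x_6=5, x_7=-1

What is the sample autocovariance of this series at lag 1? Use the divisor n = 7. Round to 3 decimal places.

-0.023

Mean x̄ = (1 + 7 − 5 − 9 + 3 + 5 − 1)/7 = 0.1429
Σ_{t=1}^{6}(x_t−x̄)(x_{t+1}−x̄) = -0.1633
γ_1 = -0.1633 / 7 = -0.023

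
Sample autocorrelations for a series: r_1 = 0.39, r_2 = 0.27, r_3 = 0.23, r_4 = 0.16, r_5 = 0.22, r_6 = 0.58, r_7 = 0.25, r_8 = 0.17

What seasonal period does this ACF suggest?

The largest autocorrelation is r_6 = 0.58; the remaining lags stay at or below 0.39. The elevated value at lag 1 (0.39), dropping to 0.27 at lag 2, reflects decaying short-term dependence rather than seasonality.
The dominant spike at lag 6 indicates a seasonal period of 6.

6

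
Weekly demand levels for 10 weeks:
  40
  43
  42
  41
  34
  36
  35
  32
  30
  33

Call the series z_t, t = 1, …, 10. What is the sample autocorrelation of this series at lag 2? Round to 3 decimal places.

0.339

Mean z̄ = (40 + 43 + 42 + 41 + 34 + 36 + 35 + 32 + 30 + 33)/10 = 36.6000
Numerator Σ_{t=1}^{8}(z_t−z̄)(z_{t+2}−z̄) = 63.8800
Denominator Σ(z_t−z̄)² = 188.4000
r_2 = 63.8800 / 188.4000 = 0.339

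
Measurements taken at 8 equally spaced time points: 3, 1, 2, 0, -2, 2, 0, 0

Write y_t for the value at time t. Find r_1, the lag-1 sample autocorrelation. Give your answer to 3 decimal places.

-0.104

Mean ȳ = (3 + 1 + 2 + 0 − 2 + 2 + 0 + 0)/8 = 0.7500
Deviations from mean: 2.2500, 0.2500, 1.2500, -0.7500, -2.7500, 1.2500, -0.7500, -0.7500
Σ(y_t−ȳ)(y_{t+1}−ȳ) = (0.5625) + (0.3125) + (-0.9375) + (2.0625) + (-3.4375) + (-0.9375) + (0.5625) = -1.8125
Denominator Σ(y_t−ȳ)² = 17.5000
r_1 = -1.8125 / 17.5000 = -0.104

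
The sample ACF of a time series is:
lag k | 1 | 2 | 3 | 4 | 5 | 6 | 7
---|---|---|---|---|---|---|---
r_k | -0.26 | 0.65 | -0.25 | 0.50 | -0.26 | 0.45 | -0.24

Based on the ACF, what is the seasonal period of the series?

The largest autocorrelation is r_2 = 0.65, with weaker echoes at lags 4 (0.50) and 6 (0.45); the remaining lags stay at or below -0.24.
The dominant spike at lag 2 indicates a seasonal period of 2.

2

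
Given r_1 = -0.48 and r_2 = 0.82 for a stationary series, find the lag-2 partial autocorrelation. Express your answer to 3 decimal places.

0.766

φ_{22} = (r_2 − r_1²) / (1 − r_1²)
r_1² = (-0.48)² = 0.2304
Numerator = 0.82 − 0.2304 = 0.5896; denominator = 1 − 0.2304 = 0.7696
φ_{22} = 0.5896 / 0.7696 = 0.766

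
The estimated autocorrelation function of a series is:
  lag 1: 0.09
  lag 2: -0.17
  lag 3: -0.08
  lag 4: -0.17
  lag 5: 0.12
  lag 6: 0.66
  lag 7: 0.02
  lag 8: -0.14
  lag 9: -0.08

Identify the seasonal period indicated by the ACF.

The largest autocorrelation is r_6 = 0.66; the remaining lags stay at or below 0.12.
The dominant spike at lag 6 indicates a seasonal period of 6.

6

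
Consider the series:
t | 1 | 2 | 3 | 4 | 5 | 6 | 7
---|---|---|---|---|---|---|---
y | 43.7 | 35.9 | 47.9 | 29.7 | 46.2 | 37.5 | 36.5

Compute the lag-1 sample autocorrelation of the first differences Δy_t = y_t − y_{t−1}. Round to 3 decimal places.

First differences Δy: -7.8, 12.0, -18.2, 16.5, -8.7, -1.0
Mean of differences = -1.2000
Numerator Σ(Δy_t−Δȳ)(Δy_{t+1}−Δȳ) = -746.6700
Denominator Σ(Δy_t−Δȳ)² = 876.3800
r_1(Δy) = -746.6700 / 876.3800 = -0.852

-0.852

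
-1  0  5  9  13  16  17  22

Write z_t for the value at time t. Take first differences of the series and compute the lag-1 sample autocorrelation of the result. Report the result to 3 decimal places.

First differences Δz: 1, 5, 4, 4, 3, 1, 5
Mean of differences = 3.2857
Numerator Σ(Δz_t−Δz̄)(Δz_{t+1}−Δz̄) = -5.6531
Denominator Σ(Δz_t−Δz̄)² = 17.4286
r_1(Δz) = -5.6531 / 17.4286 = -0.324

-0.324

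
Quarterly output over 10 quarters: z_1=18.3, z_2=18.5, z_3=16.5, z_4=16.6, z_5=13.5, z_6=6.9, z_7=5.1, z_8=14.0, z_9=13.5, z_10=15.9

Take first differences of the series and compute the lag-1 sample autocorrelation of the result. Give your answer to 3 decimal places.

0.058

First differences Δz: 0.2, -2.0, 0.1, -3.1, -6.6, -1.8, 8.9, -0.5, 2.4
Mean of differences = -0.2667
Numerator Σ(Δz_t−Δz̄)(Δz_{t+1}−Δz̄) = 8.3556
Denominator Σ(Δz_t−Δz̄)² = 145.0400
r_1(Δz) = 8.3556 / 145.0400 = 0.058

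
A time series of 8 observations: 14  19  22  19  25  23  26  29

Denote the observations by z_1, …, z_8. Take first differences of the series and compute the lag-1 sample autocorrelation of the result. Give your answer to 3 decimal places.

First differences Δz: 5, 3, -3, 6, -2, 3, 3
Mean of differences = 2.1429
Numerator Σ(Δz_t−Δz̄)(Δz_{t+1}−Δz̄) = -40.5918
Denominator Σ(Δz_t−Δz̄)² = 68.8571
r_1(Δz) = -40.5918 / 68.8571 = -0.590

-0.590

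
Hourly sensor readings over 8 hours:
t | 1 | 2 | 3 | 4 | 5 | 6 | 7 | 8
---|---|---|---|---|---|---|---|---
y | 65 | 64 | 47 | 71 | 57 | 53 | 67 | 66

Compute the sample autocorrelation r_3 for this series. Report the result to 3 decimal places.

Mean ȳ = (65 + 64 + 47 + 71 + 57 + 53 + 67 + 66)/8 = 61.2500
Σ(y_t−ȳ)(y_{t+3}−ȳ) = (36.5625) + (-11.6875) + (117.5625) + (56.0625) + (-20.1875) = 178.3125
Denominator Σ(y_t−ȳ)² = 461.5000
r_3 = 178.3125 / 461.5000 = 0.386

0.386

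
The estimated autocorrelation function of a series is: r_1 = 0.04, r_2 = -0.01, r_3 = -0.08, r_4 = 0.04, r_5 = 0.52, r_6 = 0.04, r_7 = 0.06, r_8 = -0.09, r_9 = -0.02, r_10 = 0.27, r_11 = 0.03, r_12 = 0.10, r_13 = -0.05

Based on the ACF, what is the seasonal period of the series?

The largest autocorrelation is r_5 = 0.52, with a weaker echo at lag 10 (0.27); the remaining lags stay at or below 0.10.
The dominant spike at lag 5 indicates a seasonal period of 5.

5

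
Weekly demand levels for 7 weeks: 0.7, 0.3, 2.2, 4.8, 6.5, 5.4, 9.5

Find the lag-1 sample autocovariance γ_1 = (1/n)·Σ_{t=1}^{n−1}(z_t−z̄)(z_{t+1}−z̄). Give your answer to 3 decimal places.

4.393

Mean z̄ = (0.7 + 0.3 + 2.2 + 4.8 + 6.5 + 5.4 + 9.5)/7 = 4.2000
Deviations: -3.5000, -3.9000, -2.0000, 0.6000, 2.3000, 1.2000, 5.3000
Σ_{t=1}^{6}(z_t−z̄)(z_{t+1}−z̄) = 30.7500
γ_1 = 30.7500 / 7 = 4.393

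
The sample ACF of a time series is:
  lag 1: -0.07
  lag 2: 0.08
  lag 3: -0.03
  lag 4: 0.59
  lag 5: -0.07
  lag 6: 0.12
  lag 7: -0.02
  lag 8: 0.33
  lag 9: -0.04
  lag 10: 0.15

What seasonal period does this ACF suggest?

4

The largest autocorrelation is r_4 = 0.59, with a weaker echo at lag 8 (0.33); the remaining lags stay at or below 0.15.
The dominant spike at lag 4 indicates a seasonal period of 4.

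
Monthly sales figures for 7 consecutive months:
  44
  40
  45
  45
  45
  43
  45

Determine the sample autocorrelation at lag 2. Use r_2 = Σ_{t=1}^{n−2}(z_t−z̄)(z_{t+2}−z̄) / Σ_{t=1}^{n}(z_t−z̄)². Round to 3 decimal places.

-0.125

Mean z̄ = (44 + 40 + 45 + 45 + 45 + 43 + 45)/7 = 43.8571
Deviations from mean: 0.1429, -3.8571, 1.1429, 1.1429, 1.1429, -0.8571, 1.1429
Σ(z_t−z̄)(z_{t+2}−z̄) = (0.1633) + (-4.4082) + (1.3061) + (-0.9796) + (1.3061) = -2.6122
Denominator Σ(z_t−z̄)² = 20.8571
r_2 = -2.6122 / 20.8571 = -0.125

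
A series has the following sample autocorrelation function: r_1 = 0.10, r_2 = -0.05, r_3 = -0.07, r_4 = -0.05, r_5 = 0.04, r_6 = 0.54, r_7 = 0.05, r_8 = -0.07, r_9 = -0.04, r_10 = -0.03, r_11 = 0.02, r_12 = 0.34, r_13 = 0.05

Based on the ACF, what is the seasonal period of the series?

The largest autocorrelation is r_6 = 0.54, with a weaker echo at lag 12 (0.34); the remaining lags stay at or below 0.10.
The dominant spike at lag 6 indicates a seasonal period of 6.

6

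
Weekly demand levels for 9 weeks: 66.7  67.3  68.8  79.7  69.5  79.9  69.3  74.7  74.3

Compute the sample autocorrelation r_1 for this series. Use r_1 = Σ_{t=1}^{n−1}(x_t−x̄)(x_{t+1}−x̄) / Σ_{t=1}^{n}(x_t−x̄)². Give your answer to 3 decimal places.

-0.228

Mean x̄ = (66.7 + 67.3 + 68.8 + 79.7 + 69.5 + 79.9 + 69.3 + 74.7 + 74.3)/9 = 72.2444
Numerator Σ_{t=1}^{8}(x_t−x̄)(x_{t+1}−x̄) = -47.4309
Denominator Σ(x_t−x̄)² = 207.7022
r_1 = -47.4309 / 207.7022 = -0.228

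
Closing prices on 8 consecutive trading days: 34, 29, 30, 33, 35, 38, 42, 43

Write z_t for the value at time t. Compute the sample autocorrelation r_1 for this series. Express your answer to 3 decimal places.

Mean z̄ = (34 + 29 + 30 + 33 + 35 + 38 + 42 + 43)/8 = 35.5000
Deviations from mean: -1.5000, -6.5000, -5.5000, -2.5000, -0.5000, 2.5000, 6.5000, 7.5000
Σ(z_t−z̄)(z_{t+1}−z̄) = (9.7500) + (35.7500) + (13.7500) + (1.2500) + (-1.2500) + (16.2500) + (48.7500) = 124.2500
Denominator Σ(z_t−z̄)² = 186.0000
r_1 = 124.2500 / 186.0000 = 0.668

0.668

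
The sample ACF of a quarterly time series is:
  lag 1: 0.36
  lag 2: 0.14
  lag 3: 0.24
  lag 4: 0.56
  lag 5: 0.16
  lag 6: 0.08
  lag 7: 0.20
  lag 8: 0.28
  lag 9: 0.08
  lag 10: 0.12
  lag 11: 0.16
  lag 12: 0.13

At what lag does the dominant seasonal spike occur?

4

The largest autocorrelation is r_4 = 0.56; the remaining lags stay at or below 0.36. The elevated value at lag 1 (0.36), dropping to 0.14 at lag 2, reflects decaying short-term dependence rather than seasonality.
The dominant spike at lag 4 indicates a seasonal period of 4.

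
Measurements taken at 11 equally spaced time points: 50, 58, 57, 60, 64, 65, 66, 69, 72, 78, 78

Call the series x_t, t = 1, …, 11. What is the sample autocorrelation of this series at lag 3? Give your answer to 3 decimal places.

0.180

Mean x̄ = (50 + 58 + 57 + 60 + 64 + 65 + 66 + 69 + 72 + 78 + 78)/11 = 65.1818
Numerator Σ_{t=1}^{8}(x_t−x̄)(x_{t+3}−x̄) = 138.0826
Denominator Σ(x_t−x̄)² = 767.6364
r_3 = 138.0826 / 767.6364 = 0.180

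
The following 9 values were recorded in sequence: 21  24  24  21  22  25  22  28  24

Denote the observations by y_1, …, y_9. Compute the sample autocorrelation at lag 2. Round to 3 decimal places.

Mean ȳ = (21 + 24 + 24 + 21 + 22 + 25 + 22 + 28 + 24)/9 = 23.4444
Numerator Σ_{t=1}^{7}(y_t−ȳ)(y_{t+2}−ȳ) = 1.0494
Denominator Σ(y_t−ȳ)² = 40.2222
r_2 = 1.0494 / 40.2222 = 0.026

0.026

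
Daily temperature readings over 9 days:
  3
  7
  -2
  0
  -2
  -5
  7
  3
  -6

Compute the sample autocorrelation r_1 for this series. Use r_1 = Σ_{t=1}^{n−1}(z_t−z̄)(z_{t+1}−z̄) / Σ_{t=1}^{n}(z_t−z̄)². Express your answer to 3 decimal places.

Mean z̄ = (3 + 7 − 2 + 0 − 2 − 5 + 7 + 3 − 6)/9 = 0.5556
Numerator Σ_{t=1}^{8}(z_t−z̄)(z_{t+1}−z̄) = -19.7531
Denominator Σ(z_t−z̄)² = 182.2222
r_1 = -19.7531 / 182.2222 = -0.108

-0.108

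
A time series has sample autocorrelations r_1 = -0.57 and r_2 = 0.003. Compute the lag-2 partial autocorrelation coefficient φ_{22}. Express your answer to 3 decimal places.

-0.477

φ_{22} = (r_2 − r_1²) / (1 − r_1²)
r_1² = (-0.57)² = 0.3249
Numerator = 0.003 − 0.3249 = -0.3219; denominator = 1 − 0.3249 = 0.6751
φ_{22} = -0.3219 / 0.6751 = -0.477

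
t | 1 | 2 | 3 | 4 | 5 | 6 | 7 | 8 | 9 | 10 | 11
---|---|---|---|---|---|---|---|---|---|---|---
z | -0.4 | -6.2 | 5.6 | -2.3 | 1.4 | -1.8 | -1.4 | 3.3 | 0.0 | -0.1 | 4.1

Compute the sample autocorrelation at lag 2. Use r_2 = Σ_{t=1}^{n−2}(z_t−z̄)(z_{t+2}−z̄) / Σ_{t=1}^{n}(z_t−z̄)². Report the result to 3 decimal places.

0.134

Mean z̄ = (-0.4 − 6.2 + 5.6 − 2.3 + 1.4 − 1.8 − 1.4 + 3.3 + 0.0 − 0.1 + 4.1)/11 = 0.2000
Numerator Σ_{t=1}^{9}(z_t−z̄)(z_{t+2}−z̄) = 14.7300
Denominator Σ(z_t−z̄)² = 109.6800
r_2 = 14.7300 / 109.6800 = 0.134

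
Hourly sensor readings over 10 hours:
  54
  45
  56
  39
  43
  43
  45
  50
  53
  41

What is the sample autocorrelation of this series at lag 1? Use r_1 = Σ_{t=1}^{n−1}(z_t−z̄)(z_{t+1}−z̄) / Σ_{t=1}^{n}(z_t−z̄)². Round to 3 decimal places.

-0.229

Mean z̄ = (54 + 45 + 56 + 39 + 43 + 43 + 45 + 50 + 53 + 41)/10 = 46.9000
Numerator Σ_{t=1}^{9}(z_t−z̄)(z_{t+1}−z̄) = -72.2100
Denominator Σ(z_t−z̄)² = 314.9000
r_1 = -72.2100 / 314.9000 = -0.229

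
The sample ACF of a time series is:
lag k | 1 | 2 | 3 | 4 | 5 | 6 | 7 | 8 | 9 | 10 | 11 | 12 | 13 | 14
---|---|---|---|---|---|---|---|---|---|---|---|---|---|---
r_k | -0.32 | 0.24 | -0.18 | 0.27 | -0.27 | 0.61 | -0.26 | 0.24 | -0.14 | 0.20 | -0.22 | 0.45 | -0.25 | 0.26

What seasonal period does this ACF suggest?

6

The largest autocorrelation is r_6 = 0.61, with a weaker echo at lag 12 (0.45); the remaining lags stay at or below 0.27.
The dominant spike at lag 6 indicates a seasonal period of 6.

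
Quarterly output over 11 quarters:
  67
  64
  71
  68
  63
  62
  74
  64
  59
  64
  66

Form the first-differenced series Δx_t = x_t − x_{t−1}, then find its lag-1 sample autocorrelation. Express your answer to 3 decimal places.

First differences Δx: -3, 7, -3, -5, -1, 12, -10, -5, 5, 2
Mean of differences = -0.1000
Numerator Σ(Δx_t−Δx̄)(Δx_{t+1}−Δx̄) = -119.0100
Denominator Σ(Δx_t−Δx̄)² = 390.9000
r_1(Δx) = -119.0100 / 390.9000 = -0.304

-0.304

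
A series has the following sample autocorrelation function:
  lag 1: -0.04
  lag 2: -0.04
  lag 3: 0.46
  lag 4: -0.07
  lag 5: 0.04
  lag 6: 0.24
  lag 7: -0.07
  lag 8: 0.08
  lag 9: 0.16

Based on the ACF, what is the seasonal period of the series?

3

The largest autocorrelation is r_3 = 0.46, with weaker echoes at lags 6 (0.24) and 9 (0.16); the remaining lags stay at or below 0.08.
The dominant spike at lag 3 indicates a seasonal period of 3.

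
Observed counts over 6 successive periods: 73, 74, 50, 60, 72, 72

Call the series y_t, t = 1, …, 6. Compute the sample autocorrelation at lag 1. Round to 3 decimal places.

0.063

Mean ȳ = (73 + 74 + 50 + 60 + 72 + 72)/6 = 66.8333
Deviations from mean: 6.1667, 7.1667, -16.8333, -6.8333, 5.1667, 5.1667
Σ(y_t−ȳ)(y_{t+1}−ȳ) = (44.1944) + (-120.6389) + (115.0278) + (-35.3056) + (26.6944) = 29.9722
Denominator Σ(y_t−ȳ)² = 472.8333
r_1 = 29.9722 / 472.8333 = 0.063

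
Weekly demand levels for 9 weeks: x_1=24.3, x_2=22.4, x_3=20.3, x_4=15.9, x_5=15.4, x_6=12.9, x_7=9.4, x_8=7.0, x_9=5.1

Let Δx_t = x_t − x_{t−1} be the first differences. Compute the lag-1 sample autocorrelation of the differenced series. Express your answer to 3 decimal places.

-0.460

First differences Δx: -1.9, -2.1, -4.4, -0.5, -2.5, -3.5, -2.4, -1.9
Mean of differences = -2.4000
Numerator Σ(Δx_t−Δx̄)(Δx_{t+1}−Δx̄) = -4.3300
Denominator Σ(Δx_t−Δx̄)² = 9.4200
r_1(Δx) = -4.3300 / 9.4200 = -0.460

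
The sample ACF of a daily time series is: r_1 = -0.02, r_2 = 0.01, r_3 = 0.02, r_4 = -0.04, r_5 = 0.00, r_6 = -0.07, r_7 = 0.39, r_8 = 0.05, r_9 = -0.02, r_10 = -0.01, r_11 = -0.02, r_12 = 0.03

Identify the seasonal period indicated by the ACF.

The largest autocorrelation is r_7 = 0.39; the remaining lags stay at or below 0.05.
The dominant spike at lag 7 indicates a seasonal period of 7.

7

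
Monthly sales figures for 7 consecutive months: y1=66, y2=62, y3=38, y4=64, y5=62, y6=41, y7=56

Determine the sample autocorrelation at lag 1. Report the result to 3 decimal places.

-0.306

Mean ȳ = (66 + 62 + 38 + 64 + 62 + 41 + 56)/7 = 55.5714
Deviations from mean: 10.4286, 6.4286, -17.5714, 8.4286, 6.4286, -14.5714, 0.4286
Σ(y_t−ȳ)(y_{t+1}−ȳ) = (67.0408) + (-112.9592) + (-148.1020) + (54.1837) + (-93.6735) + (-6.2449) = -239.7551
Denominator Σ(y_t−ȳ)² = 783.7143
r_1 = -239.7551 / 783.7143 = -0.306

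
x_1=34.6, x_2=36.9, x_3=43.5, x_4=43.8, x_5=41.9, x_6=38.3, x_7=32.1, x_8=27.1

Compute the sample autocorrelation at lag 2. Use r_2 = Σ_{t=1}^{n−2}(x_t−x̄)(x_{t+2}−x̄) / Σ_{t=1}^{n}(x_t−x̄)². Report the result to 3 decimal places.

Mean x̄ = (34.6 + 36.9 + 43.5 + 43.8 + 41.9 + 38.3 + 32.1 + 27.1)/8 = 37.2750
Deviations from mean: -2.6750, -0.3750, 6.2250, 6.5250, 4.6250, 1.0250, -5.1750, -10.1750
Σ(x_t−x̄)(x_{t+2}−x̄) = (-16.6519) + (-2.4469) + (28.7906) + (6.6881) + (-23.9344) + (-10.4294) = -17.9838
Denominator Σ(x_t−x̄)² = 241.3750
r_2 = -17.9838 / 241.3750 = -0.075

-0.075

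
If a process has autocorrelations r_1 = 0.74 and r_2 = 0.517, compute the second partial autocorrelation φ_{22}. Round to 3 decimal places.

-0.068

φ_{22} = (r_2 − r_1²) / (1 − r_1²)
r_1² = (0.74)² = 0.5476
Numerator = 0.517 − 0.5476 = -0.0306; denominator = 1 − 0.5476 = 0.4524
φ_{22} = -0.0306 / 0.4524 = -0.068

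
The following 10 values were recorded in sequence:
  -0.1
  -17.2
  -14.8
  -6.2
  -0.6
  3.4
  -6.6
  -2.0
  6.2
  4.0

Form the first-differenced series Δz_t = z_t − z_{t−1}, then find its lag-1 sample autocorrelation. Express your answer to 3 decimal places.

-0.044

First differences Δz: -17.1, 2.4, 8.6, 5.6, 4.0, -10.0, 4.6, 8.2, -2.2
Mean of differences = 0.4556
Numerator Σ(Δz_t−Δz̄)(Δz_{t+1}−Δz̄) = -27.0275
Denominator Σ(Δz_t−Δz̄)² = 610.8622
r_1(Δz) = -27.0275 / 610.8622 = -0.044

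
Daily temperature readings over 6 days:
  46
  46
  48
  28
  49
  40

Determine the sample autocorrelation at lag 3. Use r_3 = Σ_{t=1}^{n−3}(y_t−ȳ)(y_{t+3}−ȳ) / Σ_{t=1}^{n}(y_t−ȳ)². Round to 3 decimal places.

Mean ȳ = (46 + 46 + 48 + 28 + 49 + 40)/6 = 42.8333
Deviations from mean: 3.1667, 3.1667, 5.1667, -14.8333, 6.1667, -2.8333
Numerator Σ_{t=1}^{3}(y_t−ȳ)(y_{t+3}−ȳ) = -42.0833
Denominator Σ(y_t−ȳ)² = 312.8333
r_3 = -42.0833 / 312.8333 = -0.135

-0.135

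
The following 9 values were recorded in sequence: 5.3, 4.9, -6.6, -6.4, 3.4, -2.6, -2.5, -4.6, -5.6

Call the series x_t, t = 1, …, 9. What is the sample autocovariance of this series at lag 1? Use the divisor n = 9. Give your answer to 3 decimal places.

2.538

Mean x̄ = (5.3 + 4.9 − 6.6 − 6.4 + 3.4 − 2.6 − 2.5 − 4.6 − 5.6)/9 = -1.6333
Σ_{t=1}^{8}(x_t−x̄)(x_{t+1}−x̄) = 22.8422
γ_1 = 22.8422 / 9 = 2.538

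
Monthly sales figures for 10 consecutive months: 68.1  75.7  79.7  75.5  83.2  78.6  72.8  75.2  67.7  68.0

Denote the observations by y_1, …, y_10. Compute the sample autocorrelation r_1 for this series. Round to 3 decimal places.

Mean ȳ = (68.1 + 75.7 + 79.7 + 75.5 + 83.2 + 78.6 + 72.8 + 75.2 + 67.7 + 68.0)/10 = 74.4500
Numerator Σ_{t=1}^{9}(y_t−ȳ)(y_{t+1}−ȳ) = 80.0275
Denominator Σ(y_t−ȳ)² = 254.7850
r_1 = 80.0275 / 254.7850 = 0.314

0.314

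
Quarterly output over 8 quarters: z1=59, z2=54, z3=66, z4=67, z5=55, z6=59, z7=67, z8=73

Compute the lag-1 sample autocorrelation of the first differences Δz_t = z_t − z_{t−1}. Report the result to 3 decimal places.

-0.144

First differences Δz: -5, 12, 1, -12, 4, 8, 6
Mean of differences = 2.0000
Numerator Σ(Δz_t−Δz̄)(Δz_{t+1}−Δz̄) = -58.0000
Denominator Σ(Δz_t−Δz̄)² = 402.0000
r_1(Δz) = -58.0000 / 402.0000 = -0.144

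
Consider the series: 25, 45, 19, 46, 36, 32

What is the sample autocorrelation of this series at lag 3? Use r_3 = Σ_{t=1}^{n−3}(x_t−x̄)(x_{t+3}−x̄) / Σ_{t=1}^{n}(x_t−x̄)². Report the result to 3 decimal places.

-0.097

Mean x̄ = (25 + 45 + 19 + 46 + 36 + 32)/6 = 33.8333
Deviations from mean: -8.8333, 11.1667, -14.8333, 12.1667, 2.1667, -1.8333
Σ(x_t−x̄)(x_{t+3}−x̄) = (-107.4722) + (24.1944) + (27.1944) = -56.0833
Denominator Σ(x_t−x̄)² = 578.8333
r_3 = -56.0833 / 578.8333 = -0.097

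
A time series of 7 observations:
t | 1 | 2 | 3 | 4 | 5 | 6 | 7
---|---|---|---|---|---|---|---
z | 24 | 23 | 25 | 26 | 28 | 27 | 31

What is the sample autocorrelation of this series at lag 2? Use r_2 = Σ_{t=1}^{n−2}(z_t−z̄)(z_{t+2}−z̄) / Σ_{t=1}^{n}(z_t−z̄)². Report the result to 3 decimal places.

Mean z̄ = (24 + 23 + 25 + 26 + 28 + 27 + 31)/7 = 26.2857
Deviations from mean: -2.2857, -3.2857, -1.2857, -0.2857, 1.7143, 0.7143, 4.7143
Numerator Σ_{t=1}^{5}(z_t−z̄)(z_{t+2}−z̄) = 9.5510
Denominator Σ(z_t−z̄)² = 43.4286
r_2 = 9.5510 / 43.4286 = 0.220

0.220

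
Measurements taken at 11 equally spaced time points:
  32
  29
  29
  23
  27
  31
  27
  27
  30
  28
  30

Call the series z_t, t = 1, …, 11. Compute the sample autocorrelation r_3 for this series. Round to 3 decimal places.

Mean z̄ = (32 + 29 + 29 + 23 + 27 + 31 + 27 + 27 + 30 + 28 + 30)/11 = 28.4545
Numerator Σ_{t=1}^{8}(z_t−z̄)(z_{t+3}−z̄) = -6.3471
Denominator Σ(z_t−z̄)² = 60.7273
r_3 = -6.3471 / 60.7273 = -0.105

-0.105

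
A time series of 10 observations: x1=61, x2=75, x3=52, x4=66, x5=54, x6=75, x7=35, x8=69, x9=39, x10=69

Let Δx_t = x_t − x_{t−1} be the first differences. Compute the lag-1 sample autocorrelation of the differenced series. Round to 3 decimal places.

-0.851

First differences Δx: 14, -23, 14, -12, 21, -40, 34, -30, 30
Mean of differences = 0.8889
Numerator Σ(Δx_t−Δx̄)(Δx_{t+1}−Δx̄) = -5152.7901
Denominator Σ(Δx_t−Δx̄)² = 6054.8889
r_1(Δx) = -5152.7901 / 6054.8889 = -0.851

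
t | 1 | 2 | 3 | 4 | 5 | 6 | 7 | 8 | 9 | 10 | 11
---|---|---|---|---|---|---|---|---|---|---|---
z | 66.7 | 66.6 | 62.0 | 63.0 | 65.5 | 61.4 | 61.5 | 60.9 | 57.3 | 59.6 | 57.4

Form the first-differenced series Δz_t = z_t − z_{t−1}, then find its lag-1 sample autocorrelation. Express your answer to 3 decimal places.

First differences Δz: -0.1, -4.6, 1.0, 2.5, -4.1, 0.1, -0.6, -3.6, 2.3, -2.2
Mean of differences = -0.9300
Numerator Σ(Δz_t−Δz̄)(Δz_{t+1}−Δz̄) = -30.9149
Denominator Σ(Δz_t−Δz̄)² = 60.0410
r_1(Δz) = -30.9149 / 60.0410 = -0.515

-0.515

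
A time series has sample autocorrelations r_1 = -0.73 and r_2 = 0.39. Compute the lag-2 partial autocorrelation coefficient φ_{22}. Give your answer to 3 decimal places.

-0.306

φ_{22} = (r_2 − r_1²) / (1 − r_1²)
r_1² = (-0.73)² = 0.5329
Numerator = 0.39 − 0.5329 = -0.1429; denominator = 1 − 0.5329 = 0.4671
φ_{22} = -0.1429 / 0.4671 = -0.306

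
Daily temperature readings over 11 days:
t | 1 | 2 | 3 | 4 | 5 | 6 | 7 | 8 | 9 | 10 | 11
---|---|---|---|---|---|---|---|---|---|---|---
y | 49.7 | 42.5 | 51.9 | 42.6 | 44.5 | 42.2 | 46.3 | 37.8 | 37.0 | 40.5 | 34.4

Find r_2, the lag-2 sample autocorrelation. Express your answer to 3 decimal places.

0.455

Mean ȳ = (49.7 + 42.5 + 51.9 + 42.6 + 44.5 + 42.2 + 46.3 + 37.8 + 37.0 + 40.5 + 34.4)/11 = 42.6727
Numerator Σ_{t=1}^{9}(y_t−ȳ)(y_{t+2}−ȳ) = 127.6212
Denominator Σ(y_t−ȳ)² = 280.3618
r_2 = 127.6212 / 280.3618 = 0.455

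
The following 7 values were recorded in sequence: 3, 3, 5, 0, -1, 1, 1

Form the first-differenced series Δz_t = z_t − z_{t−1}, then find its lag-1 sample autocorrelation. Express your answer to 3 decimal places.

-0.233

First differences Δz: 0, 2, -5, -1, 2, 0
Mean of differences = -0.3333
Numerator Σ(Δz_t−Δz̄)(Δz_{t+1}−Δz̄) = -7.7778
Denominator Σ(Δz_t−Δz̄)² = 33.3333
r_1(Δz) = -7.7778 / 33.3333 = -0.233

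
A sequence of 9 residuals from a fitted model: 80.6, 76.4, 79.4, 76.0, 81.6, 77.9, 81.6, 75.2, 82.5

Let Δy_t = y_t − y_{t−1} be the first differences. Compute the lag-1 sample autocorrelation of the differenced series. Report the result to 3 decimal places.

First differences Δy: -4.2, 3.0, -3.4, 5.6, -3.7, 3.7, -6.4, 7.3
Mean of differences = 0.2375
Numerator Σ(Δy_t−Δȳ)(Δy_{t+1}−Δȳ) = -146.4214
Denominator Σ(Δy_t−Δȳ)² = 190.7388
r_1(Δy) = -146.4214 / 190.7388 = -0.768

-0.768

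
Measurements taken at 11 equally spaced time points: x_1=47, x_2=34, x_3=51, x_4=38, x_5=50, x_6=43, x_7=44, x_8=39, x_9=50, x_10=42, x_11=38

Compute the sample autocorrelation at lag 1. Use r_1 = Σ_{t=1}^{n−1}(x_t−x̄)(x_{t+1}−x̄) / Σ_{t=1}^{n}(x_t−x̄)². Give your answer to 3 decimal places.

Mean x̄ = (47 + 34 + 51 + 38 + 50 + 43 + 44 + 39 + 50 + 42 + 38)/11 = 43.2727
Numerator Σ_{t=1}^{10}(x_t−x̄)(x_{t+1}−x̄) = -218.1653
Denominator Σ(x_t−x̄)² = 326.1818
r_1 = -218.1653 / 326.1818 = -0.669

-0.669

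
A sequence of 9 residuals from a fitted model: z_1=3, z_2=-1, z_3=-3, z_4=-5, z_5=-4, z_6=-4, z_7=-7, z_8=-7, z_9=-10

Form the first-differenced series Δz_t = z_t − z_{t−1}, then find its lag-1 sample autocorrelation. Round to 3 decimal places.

First differences Δz: -4, -2, -2, 1, 0, -3, 0, -3
Mean of differences = -1.6250
Numerator Σ(Δz_t−Δz̄)(Δz_{t+1}−Δz̄) = -2.3906
Denominator Σ(Δz_t−Δz̄)² = 21.8750
r_1(Δz) = -2.3906 / 21.8750 = -0.109

-0.109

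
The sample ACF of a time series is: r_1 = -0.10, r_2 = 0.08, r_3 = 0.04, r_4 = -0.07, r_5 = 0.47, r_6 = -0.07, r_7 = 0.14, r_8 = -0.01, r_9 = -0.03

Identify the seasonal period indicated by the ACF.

5

The largest autocorrelation is r_5 = 0.47; the remaining lags stay at or below 0.14.
The dominant spike at lag 5 indicates a seasonal period of 5.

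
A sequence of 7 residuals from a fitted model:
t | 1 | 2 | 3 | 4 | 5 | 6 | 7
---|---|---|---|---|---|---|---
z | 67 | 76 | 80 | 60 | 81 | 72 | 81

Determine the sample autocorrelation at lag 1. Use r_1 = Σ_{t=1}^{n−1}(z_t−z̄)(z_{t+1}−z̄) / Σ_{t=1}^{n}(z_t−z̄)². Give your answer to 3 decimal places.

Mean z̄ = (67 + 76 + 80 + 60 + 81 + 72 + 81)/7 = 73.8571
Deviations from mean: -6.8571, 2.1429, 6.1429, -13.8571, 7.1429, -1.8571, 7.1429
Σ(z_t−z̄)(z_{t+1}−z̄) = (-14.6939) + (13.1633) + (-85.1224) + (-98.9796) + (-13.2653) + (-13.2653) = -212.1633
Denominator Σ(z_t−z̄)² = 386.8571
r_1 = -212.1633 / 386.8571 = -0.548

-0.548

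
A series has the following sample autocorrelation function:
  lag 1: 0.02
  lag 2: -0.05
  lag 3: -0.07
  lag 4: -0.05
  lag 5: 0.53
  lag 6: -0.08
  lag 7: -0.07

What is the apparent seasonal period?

5

The largest autocorrelation is r_5 = 0.53; the remaining lags stay at or below 0.02.
The dominant spike at lag 5 indicates a seasonal period of 5.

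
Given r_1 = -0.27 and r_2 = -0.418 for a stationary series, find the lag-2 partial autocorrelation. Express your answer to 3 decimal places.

φ_{22} = (r_2 − r_1²) / (1 − r_1²)
r_1² = (-0.27)² = 0.0729
Numerator = -0.418 − 0.0729 = -0.4909; denominator = 1 − 0.0729 = 0.9271
φ_{22} = -0.4909 / 0.9271 = -0.530

-0.530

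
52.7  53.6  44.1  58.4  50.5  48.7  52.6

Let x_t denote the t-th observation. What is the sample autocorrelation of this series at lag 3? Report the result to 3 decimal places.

Mean x̄ = (52.7 + 53.6 + 44.1 + 58.4 + 50.5 + 48.7 + 52.6)/7 = 51.5143
Deviations from mean: 1.1857, 2.0857, -7.4143, 6.8857, -1.0143, -2.8143, 1.0857
Numerator Σ_{t=1}^{4}(x_t−x̄)(x_{t+3}−x̄) = 34.3908
Denominator Σ(x_t−x̄)² = 118.2686
r_3 = 34.3908 / 118.2686 = 0.291

0.291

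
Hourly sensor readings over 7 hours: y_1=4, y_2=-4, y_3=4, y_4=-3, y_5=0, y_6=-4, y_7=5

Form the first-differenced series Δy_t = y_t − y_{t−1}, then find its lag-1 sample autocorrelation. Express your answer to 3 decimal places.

-0.668

First differences Δy: -8, 8, -7, 3, -4, 9
Mean of differences = 0.1667
Numerator Σ(Δy_t−Δȳ)(Δy_{t+1}−Δȳ) = -189.0278
Denominator Σ(Δy_t−Δȳ)² = 282.8333
r_1(Δy) = -189.0278 / 282.8333 = -0.668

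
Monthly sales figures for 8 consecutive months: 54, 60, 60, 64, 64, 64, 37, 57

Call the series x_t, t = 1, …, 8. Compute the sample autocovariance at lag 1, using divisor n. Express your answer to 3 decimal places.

-3.094

Mean x̄ = (54 + 60 + 60 + 64 + 64 + 64 + 37 + 57)/8 = 57.5000
Deviations: -3.5000, 2.5000, 2.5000, 6.5000, 6.5000, 6.5000, -20.5000, -0.5000
Σ_{t=1}^{7}(x_t−x̄)(x_{t+1}−x̄) = -24.7500
γ_1 = -24.7500 / 8 = -3.094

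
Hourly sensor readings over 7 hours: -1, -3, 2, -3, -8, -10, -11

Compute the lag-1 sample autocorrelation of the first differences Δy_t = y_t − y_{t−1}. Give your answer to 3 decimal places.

-0.185

First differences Δy: -2, 5, -5, -5, -2, -1
Mean of differences = -1.6667
Numerator Σ(Δy_t−Δȳ)(Δy_{t+1}−Δȳ) = -12.4444
Denominator Σ(Δy_t−Δȳ)² = 67.3333
r_1(Δy) = -12.4444 / 67.3333 = -0.185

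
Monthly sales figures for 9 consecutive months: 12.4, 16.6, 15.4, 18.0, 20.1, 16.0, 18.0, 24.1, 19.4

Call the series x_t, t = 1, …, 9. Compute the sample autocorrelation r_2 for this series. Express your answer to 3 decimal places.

-0.043

Mean x̄ = (12.4 + 16.6 + 15.4 + 18.0 + 20.1 + 16.0 + 18.0 + 24.1 + 19.4)/9 = 17.7778
Σ(x_t−x̄)(x_{t+2}−x̄) = (12.7872) + (-0.2617) + (-5.5217) + (-0.3951) + (0.5160) + (-11.2395) + (0.3605) = -3.7543
Denominator Σ(x_t−x̄)² = 87.2156
r_2 = -3.7543 / 87.2156 = -0.043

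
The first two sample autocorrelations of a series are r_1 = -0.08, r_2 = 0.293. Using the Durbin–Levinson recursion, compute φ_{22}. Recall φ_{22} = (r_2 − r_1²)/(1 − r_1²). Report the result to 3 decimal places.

φ_{22} = (r_2 − r_1²) / (1 − r_1²)
r_1² = (-0.08)² = 0.0064
Numerator = 0.293 − 0.0064 = 0.2866; denominator = 1 − 0.0064 = 0.9936
φ_{22} = 0.2866 / 0.9936 = 0.288

0.288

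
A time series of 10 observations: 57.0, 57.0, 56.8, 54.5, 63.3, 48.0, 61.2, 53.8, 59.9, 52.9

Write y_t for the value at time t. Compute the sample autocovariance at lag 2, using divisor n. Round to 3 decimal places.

Mean ȳ = (57.0 + 57.0 + 56.8 + 54.5 + 63.3 + 48.0 + 61.2 + 53.8 + 59.9 + 52.9)/10 = 56.4400
Σ_{t=1}^{8}(y_t−ȳ)(y_{t+2}−ȳ) = 98.7088
γ_2 = 98.7088 / 10 = 9.871

9.871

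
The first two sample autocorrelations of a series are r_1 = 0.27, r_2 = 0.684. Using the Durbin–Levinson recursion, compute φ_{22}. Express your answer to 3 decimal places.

φ_{22} = (r_2 − r_1²) / (1 − r_1²)
r_1² = (0.27)² = 0.0729
Numerator = 0.684 − 0.0729 = 0.6111; denominator = 1 − 0.0729 = 0.9271
φ_{22} = 0.6111 / 0.9271 = 0.659

0.659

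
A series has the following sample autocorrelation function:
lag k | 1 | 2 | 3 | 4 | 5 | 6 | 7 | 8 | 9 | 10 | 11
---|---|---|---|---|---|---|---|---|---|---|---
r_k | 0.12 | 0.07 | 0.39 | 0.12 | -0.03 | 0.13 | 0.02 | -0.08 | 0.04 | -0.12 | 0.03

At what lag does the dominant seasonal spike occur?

3

The largest autocorrelation is r_3 = 0.39; the remaining lags stay at or below 0.13.
The dominant spike at lag 3 indicates a seasonal period of 3.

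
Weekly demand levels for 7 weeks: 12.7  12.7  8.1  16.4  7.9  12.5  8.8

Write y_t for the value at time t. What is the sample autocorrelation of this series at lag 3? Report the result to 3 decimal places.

-0.239

Mean ȳ = (12.7 + 12.7 + 8.1 + 16.4 + 7.9 + 12.5 + 8.8)/7 = 11.3000
Deviations from mean: 1.4000, 1.4000, -3.2000, 5.1000, -3.4000, 1.2000, -2.5000
Numerator Σ_{t=1}^{4}(y_t−ȳ)(y_{t+3}−ȳ) = -14.2100
Denominator Σ(y_t−ȳ)² = 59.4200
r_3 = -14.2100 / 59.4200 = -0.239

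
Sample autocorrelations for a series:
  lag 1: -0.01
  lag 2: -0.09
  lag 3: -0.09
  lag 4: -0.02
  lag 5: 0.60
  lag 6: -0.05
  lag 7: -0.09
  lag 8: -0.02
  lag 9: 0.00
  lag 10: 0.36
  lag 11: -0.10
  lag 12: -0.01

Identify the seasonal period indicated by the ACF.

The largest autocorrelation is r_5 = 0.60, with a weaker echo at lag 10 (0.36); the remaining lags stay at or below 0.00.
The dominant spike at lag 5 indicates a seasonal period of 5.

5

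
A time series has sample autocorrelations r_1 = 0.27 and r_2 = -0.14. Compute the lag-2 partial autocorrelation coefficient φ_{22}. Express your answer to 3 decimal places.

φ_{22} = (r_2 − r_1²) / (1 − r_1²)
r_1² = (0.27)² = 0.0729
Numerator = -0.14 − 0.0729 = -0.2129; denominator = 1 − 0.0729 = 0.9271
φ_{22} = -0.2129 / 0.9271 = -0.230

-0.230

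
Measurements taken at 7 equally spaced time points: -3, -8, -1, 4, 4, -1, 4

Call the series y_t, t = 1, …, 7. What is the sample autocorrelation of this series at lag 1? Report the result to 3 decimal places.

Mean ȳ = (-3 − 8 − 1 + 4 + 4 − 1 + 4)/7 = -0.1429
Σ(y_t−ȳ)(y_{t+1}−ȳ) = (22.4490) + (6.7347) + (-3.5510) + (17.1633) + (-3.5510) + (-3.5510) = 35.6939
Denominator Σ(y_t−ȳ)² = 122.8571
r_1 = 35.6939 / 122.8571 = 0.291

0.291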